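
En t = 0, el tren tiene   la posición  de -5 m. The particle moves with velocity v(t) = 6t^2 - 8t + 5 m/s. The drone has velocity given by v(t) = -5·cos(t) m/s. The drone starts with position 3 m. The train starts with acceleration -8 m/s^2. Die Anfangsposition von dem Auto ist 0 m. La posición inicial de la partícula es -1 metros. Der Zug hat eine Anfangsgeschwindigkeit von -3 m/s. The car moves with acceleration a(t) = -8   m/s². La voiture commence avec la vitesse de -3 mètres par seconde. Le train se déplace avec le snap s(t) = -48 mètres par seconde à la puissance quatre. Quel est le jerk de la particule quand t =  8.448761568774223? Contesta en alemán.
Um dies zu lösen, müssen wir 2 Ableitungen unserer Gleichung für die Geschwindigkeit v(t) = 6·t^2 - 8·t + 5 nehmen. Durch Ableiten von der Geschwindigkeit erhalten wir die Beschleunigung: a(t) = 12·t - 8. Die Ableitung von der Beschleunigung ergibt den Ruck: j(t) = 12. Aus der Gleichung für den Ruck j(t) = 12, setzen wir t = 8.448761568774223 ein und erhalten j = 12.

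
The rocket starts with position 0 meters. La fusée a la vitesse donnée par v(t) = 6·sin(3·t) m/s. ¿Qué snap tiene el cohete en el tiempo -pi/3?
Debemos derivar nuestra ecuación de la velocidad v(t) = 6·sin(3·t) 3 veces. La derivada de la velocidad da la aceleración: a(t) = 18·cos(3·t). La derivada de la aceleración da la sacudida: j(t) = -54·sin(3·t). La derivada de la sacudida da el snap: s(t) = -162·cos(3·t). De la ecuación del snap s(t) = -162·cos(3·t), sustituimos t = -pi/3 para obtener s = 162.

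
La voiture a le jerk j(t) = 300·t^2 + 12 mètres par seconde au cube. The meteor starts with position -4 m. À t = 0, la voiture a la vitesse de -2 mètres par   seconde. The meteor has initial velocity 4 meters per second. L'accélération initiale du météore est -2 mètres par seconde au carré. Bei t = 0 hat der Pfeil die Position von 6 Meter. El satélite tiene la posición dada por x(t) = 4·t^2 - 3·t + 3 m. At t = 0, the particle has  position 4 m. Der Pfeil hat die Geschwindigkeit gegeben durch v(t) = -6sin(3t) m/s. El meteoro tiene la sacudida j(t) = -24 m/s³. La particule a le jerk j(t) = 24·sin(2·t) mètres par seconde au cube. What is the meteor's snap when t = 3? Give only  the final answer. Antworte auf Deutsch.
Bei t = 3, s = 0.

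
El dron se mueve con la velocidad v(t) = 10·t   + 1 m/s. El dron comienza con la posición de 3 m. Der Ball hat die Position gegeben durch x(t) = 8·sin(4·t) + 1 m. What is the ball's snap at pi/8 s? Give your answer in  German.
Ausgehend von der Position x(t) = 8·sin(4·t) + 1, nehmen wir 4 Ableitungen. Durch Ableiten von der Position erhalten wir die Geschwindigkeit: v(t) = 32·cos(4·t). Die Ableitung von der Geschwindigkeit ergibt die Beschleunigung: a(t) = -128·sin(4·t). Die Ableitung von der Beschleunigung ergibt den Ruck: j(t) = -512·cos(4·t). Die Ableitung von dem Ruck ergibt den Snap: s(t) = 2048·sin(4·t). Wir haben den Snap s(t) = 2048·sin(4·t). Durch Einsetzen von t = pi/8: s(pi/8) = 2048.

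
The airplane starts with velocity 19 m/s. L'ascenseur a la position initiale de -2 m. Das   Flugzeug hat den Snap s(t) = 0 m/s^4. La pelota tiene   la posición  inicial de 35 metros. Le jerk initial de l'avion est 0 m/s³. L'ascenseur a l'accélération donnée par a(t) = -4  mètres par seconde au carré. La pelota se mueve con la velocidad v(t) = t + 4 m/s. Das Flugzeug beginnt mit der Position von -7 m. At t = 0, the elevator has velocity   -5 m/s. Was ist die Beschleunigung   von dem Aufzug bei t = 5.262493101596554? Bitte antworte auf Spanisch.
De la ecuación de la aceleración a(t) = -4, sustituimos t = 5.262493101596554 para obtener a = -4.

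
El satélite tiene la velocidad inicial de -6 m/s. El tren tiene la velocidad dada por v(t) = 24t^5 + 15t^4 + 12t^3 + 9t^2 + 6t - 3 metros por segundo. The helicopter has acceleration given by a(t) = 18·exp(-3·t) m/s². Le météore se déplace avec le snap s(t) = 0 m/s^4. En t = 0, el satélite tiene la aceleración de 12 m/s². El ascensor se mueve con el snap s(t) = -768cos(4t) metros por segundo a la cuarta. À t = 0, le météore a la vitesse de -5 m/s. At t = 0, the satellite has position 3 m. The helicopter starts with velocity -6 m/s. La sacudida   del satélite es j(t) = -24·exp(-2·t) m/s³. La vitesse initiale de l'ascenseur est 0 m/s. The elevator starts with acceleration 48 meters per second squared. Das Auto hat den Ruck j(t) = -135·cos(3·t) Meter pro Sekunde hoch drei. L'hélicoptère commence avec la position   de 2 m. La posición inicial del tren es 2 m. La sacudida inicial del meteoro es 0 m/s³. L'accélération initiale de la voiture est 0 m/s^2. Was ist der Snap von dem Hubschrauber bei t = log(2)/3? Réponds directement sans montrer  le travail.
Bei t = log(2)/3, s = 81.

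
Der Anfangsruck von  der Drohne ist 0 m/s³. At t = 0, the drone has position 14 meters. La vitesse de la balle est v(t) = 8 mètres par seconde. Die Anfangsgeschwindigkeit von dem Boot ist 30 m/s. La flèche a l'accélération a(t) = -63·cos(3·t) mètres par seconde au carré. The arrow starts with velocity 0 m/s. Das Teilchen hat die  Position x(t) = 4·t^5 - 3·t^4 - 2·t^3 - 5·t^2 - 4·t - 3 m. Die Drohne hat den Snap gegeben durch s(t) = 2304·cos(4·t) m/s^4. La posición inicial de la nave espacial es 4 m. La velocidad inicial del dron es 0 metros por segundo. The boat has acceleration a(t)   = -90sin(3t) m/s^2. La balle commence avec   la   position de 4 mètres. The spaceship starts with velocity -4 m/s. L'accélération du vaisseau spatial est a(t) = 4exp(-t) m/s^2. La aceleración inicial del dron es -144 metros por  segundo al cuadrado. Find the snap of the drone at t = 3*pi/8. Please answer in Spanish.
De la ecuación del snap s(t) = 2304·cos(4·t), sustituimos t = 3*pi/8 para obtener s = 0.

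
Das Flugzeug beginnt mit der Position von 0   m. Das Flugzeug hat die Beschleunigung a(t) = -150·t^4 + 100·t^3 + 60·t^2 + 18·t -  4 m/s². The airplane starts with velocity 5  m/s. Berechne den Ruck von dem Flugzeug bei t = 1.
Wir müssen unsere Gleichung für die Beschleunigung a(t) = -150·t^4 + 100·t^3 + 60·t^2 + 18·t - 4 1-mal ableiten. Die Ableitung von der Beschleunigung ergibt den Ruck: j(t) = -600·t^3 + 300·t^2 + 120·t + 18. Aus der Gleichung für den Ruck j(t) = -600·t^3 + 300·t^2 + 120·t + 18, setzen wir t = 1 ein und erhalten j = -162.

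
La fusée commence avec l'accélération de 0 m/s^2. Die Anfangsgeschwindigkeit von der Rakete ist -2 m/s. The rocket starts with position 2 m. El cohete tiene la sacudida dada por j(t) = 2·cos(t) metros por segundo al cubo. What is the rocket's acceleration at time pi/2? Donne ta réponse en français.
Nous devons trouver la primitive de notre équation du jerk j(t) = 2·cos(t) 1 fois. La primitive du jerk, avec a(0) = 0, donne l'accélération: a(t) = 2·sin(t). En utilisant a(t) = 2·sin(t) et en substituant t = pi/2, nous trouvons a = 2.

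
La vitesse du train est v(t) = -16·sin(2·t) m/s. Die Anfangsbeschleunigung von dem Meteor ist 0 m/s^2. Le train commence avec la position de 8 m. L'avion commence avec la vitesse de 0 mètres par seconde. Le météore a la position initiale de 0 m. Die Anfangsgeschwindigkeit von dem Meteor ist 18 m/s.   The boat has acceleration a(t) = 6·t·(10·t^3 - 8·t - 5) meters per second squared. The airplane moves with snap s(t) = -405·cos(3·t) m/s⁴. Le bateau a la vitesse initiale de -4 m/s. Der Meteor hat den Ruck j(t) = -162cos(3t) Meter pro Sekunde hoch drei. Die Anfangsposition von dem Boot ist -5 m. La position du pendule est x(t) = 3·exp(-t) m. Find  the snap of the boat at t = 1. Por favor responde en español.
Debemos derivar nuestra ecuación de la aceleración a(t) = 6·t·(10·t^3 - 8·t - 5) 2 veces. Derivando la aceleración, obtenemos la sacudida: j(t) = 60·t^3 + 6·t·(30·t^2 - 8) - 48·t - 30. Derivando la sacudida, obtenemos el snap: s(t) = 720·t^2 - 96. Tenemos el snap s(t) = 720·t^2 - 96. Sustituyendo t = 1: s(1) = 624.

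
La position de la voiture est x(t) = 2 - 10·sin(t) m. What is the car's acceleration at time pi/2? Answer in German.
Wir müssen unsere Gleichung für die Position x(t) = 2 - 10·sin(t) 2-mal ableiten. Durch Ableiten von der Position erhalten wir die Geschwindigkeit: v(t) = -10·cos(t). Mit d/dt von v(t) finden wir a(t) = 10·sin(t). Wir haben die Beschleunigung a(t) = 10·sin(t). Durch Einsetzen von t = pi/2: a(pi/2) = 10.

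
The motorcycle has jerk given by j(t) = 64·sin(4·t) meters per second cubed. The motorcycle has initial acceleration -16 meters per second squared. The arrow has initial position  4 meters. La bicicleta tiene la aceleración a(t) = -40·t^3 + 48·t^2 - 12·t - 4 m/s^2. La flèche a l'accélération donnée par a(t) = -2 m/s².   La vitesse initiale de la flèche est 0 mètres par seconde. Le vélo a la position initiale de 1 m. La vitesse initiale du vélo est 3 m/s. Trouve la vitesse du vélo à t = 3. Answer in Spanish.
Necesitamos integrar nuestra ecuación de la aceleración a(t) = -40·t^3 + 48·t^2 - 12·t - 4 1 vez. La integral de la aceleración, con v(0) = 3, da la velocidad: v(t) = -10·t^4 + 16·t^3 - 6·t^2 - 4·t + 3. De la ecuación de la velocidad v(t) = -10·t^4 + 16·t^3 - 6·t^2 - 4·t + 3, sustituimos t = 3 para obtener v = -441.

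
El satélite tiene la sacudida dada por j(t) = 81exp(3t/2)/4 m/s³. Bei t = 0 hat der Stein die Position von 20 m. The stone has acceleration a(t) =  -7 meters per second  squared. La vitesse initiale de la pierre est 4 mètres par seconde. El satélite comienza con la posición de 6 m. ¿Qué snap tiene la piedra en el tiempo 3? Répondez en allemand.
Wir müssen unsere Gleichung für die Beschleunigung a(t) = -7 2-mal ableiten. Durch Ableiten von der Beschleunigung erhalten wir den Ruck: j(t) = 0. Mit d/dt von j(t) finden wir s(t) = 0. Wir haben den Snap s(t) = 0. Durch Einsetzen von t = 3: s(3) = 0.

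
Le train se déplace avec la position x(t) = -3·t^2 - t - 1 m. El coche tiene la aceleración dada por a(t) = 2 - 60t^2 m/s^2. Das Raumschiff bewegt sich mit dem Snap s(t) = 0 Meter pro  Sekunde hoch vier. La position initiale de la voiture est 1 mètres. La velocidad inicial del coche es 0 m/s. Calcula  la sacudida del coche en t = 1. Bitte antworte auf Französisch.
Nous devons dériver notre équation de l'accélération a(t) = 2 - 60·t^2 1 fois. La dérivée de l'accélération donne le jerk: j(t) = -120·t. Nous avons le jerk j(t) = -120·t. En substituant t = 1: j(1) = -120.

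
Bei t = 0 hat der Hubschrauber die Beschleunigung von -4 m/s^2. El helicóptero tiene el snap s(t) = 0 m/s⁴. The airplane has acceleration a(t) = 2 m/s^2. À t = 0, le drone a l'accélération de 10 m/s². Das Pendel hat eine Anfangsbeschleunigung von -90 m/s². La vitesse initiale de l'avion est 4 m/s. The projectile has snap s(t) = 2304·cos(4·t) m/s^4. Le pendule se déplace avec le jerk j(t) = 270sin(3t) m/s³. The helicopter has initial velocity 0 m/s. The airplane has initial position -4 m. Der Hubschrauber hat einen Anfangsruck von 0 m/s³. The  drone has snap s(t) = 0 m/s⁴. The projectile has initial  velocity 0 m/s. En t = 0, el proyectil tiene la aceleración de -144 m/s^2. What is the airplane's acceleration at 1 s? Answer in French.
Nous avons l'accélération a(t) = 2. En substituant t = 1: a(1) = 2.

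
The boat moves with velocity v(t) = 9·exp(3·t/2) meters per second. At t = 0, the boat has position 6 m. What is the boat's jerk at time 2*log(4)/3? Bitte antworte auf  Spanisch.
Debemos derivar nuestra ecuación de la velocidad v(t) = 9·exp(3·t/2) 2 veces. La derivada de la velocidad da la aceleración: a(t) = 27·exp(3·t/2)/2. La derivada de la aceleración da la sacudida: j(t) = 81·exp(3·t/2)/4. Tenemos la sacudida j(t) = 81·exp(3·t/2)/4. Sustituyendo t = 2*log(4)/3: j(2*log(4)/3) = 81.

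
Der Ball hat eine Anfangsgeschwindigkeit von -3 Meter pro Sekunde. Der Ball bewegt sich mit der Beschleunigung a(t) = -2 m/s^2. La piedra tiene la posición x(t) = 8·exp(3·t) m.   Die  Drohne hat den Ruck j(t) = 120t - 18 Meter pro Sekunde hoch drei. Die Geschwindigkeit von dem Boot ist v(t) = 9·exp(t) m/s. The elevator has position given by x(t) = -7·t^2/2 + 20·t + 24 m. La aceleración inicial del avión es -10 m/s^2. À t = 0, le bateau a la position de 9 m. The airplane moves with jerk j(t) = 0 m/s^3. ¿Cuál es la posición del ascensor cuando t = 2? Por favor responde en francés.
En utilisant x(t) = -7·t^2/2 + 20·t + 24 et en substituant t = 2, nous trouvons x = 50.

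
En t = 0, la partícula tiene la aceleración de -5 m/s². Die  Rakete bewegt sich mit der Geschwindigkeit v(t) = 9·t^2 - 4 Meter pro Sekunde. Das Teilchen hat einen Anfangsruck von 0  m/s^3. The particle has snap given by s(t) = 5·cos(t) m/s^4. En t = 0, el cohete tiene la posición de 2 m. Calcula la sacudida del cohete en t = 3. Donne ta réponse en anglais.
To solve this, we need to take 2 derivatives of our velocity equation v(t) = 9·t^2 - 4. The derivative of velocity gives acceleration: a(t) = 18·t. The derivative of acceleration gives jerk: j(t) = 18. Using j(t) = 18 and substituting t = 3, we find j = 18.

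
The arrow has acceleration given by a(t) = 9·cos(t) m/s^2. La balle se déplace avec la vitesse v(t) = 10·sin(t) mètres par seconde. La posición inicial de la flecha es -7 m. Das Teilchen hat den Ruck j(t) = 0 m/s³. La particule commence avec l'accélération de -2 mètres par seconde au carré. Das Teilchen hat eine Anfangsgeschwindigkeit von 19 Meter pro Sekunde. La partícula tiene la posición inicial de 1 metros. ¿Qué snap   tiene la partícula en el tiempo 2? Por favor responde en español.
Partiendo de la sacudida j(t) = 0, tomamos 1 derivada. Tomando d/dt de j(t), encontramos s(t) = 0. De la ecuación del snap s(t) = 0, sustituimos t = 2 para obtener s = 0.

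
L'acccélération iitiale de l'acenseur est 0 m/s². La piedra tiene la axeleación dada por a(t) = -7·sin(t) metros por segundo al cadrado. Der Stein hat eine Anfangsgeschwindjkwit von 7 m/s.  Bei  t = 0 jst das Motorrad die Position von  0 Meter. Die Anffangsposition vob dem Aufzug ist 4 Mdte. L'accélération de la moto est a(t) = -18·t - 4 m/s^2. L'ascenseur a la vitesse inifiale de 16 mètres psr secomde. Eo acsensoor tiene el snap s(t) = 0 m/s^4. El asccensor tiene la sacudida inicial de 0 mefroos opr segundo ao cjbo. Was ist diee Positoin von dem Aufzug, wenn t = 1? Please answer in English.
We need to integrate our snap equation s(t) = 0 4 times. Integrating snap and using the initial condition j(0) = 0, we get j(t) = 0. The integral of jerk is acceleration. Using a(0) = 0, we get a(t) = 0. Taking ∫a(t)dt and applying v(0) = 16, we find v(t) = 16. The integral of velocity is position. Using x(0) = 4, we get x(t) = 16·t + 4. We have position x(t) = 16·t + 4. Substituting t = 1: x(1) = 20.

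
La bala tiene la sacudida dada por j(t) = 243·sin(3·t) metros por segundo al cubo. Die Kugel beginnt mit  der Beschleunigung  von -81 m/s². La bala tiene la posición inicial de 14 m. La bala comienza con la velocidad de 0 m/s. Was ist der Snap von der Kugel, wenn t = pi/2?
Ausgehend von dem Ruck j(t) = 243·sin(3·t), nehmen wir 1 Ableitung. Mit d/dt von j(t) finden wir s(t) = 729·cos(3·t). Aus der Gleichung für den Snap s(t) = 729·cos(3·t), setzen wir t = pi/2 ein und erhalten s = 0.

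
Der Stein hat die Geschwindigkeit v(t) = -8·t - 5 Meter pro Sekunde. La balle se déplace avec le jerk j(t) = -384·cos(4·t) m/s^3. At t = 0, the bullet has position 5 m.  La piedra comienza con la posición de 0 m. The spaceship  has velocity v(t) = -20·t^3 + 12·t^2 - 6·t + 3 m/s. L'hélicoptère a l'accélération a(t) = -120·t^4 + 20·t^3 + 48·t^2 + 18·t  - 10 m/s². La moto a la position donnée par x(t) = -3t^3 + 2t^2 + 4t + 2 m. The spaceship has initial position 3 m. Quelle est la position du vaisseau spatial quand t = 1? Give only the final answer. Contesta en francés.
À t = 1, x = 2.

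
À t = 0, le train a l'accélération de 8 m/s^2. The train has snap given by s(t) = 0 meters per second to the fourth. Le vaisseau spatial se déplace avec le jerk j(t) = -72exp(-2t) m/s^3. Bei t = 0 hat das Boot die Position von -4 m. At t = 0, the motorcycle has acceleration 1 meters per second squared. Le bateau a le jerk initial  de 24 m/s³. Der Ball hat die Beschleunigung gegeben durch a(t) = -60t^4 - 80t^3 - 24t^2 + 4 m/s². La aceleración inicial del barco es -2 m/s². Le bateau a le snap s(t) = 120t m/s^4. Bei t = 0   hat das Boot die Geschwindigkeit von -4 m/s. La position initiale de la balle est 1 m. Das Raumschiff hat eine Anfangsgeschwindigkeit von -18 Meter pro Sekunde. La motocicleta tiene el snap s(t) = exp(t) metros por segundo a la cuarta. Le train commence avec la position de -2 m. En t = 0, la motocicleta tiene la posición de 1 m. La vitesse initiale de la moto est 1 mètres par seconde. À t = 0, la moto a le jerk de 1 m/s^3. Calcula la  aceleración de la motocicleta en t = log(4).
Necesitamos integrar nuestra ecuación del snap s(t) = exp(t) 2 veces. Tomando ∫s(t)dt y aplicando j(0) = 1, encontramos j(t) = exp(t). Tomando ∫j(t)dt y aplicando a(0) = 1, encontramos a(t) = exp(t). Tenemos la aceleración a(t) = exp(t). Sustituyendo t = log(4): a(log(4)) = 4.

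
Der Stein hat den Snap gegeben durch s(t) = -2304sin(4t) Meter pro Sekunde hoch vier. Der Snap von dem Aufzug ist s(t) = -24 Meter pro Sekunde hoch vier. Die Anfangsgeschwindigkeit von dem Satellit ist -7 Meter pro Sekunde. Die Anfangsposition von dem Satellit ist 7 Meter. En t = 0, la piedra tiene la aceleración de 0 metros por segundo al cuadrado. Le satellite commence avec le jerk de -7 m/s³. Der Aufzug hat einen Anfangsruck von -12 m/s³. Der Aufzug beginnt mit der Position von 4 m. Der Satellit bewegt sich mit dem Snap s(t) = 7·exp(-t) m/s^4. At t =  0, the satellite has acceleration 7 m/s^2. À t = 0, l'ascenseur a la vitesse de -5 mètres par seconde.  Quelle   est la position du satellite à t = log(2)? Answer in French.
En partant du snap s(t) = 7·exp(-t), nous prenons 4 intégrales. La primitive du snap est le jerk. En utilisant j(0) = -7, nous obtenons j(t) = -7·exp(-t). En intégrant le jerk et en utilisant la condition initiale a(0) = 7, nous obtenons a(t) = 7·exp(-t). La primitive de l'accélération, avec v(0) = -7, donne la vitesse: v(t) = -7·exp(-t). En prenant ∫v(t)dt et en appliquant x(0) = 7, nous trouvons x(t) = 7·exp(-t). Nous avons la position x(t) = 7·exp(-t). En substituant t = log(2): x(log(2)) = 7/2.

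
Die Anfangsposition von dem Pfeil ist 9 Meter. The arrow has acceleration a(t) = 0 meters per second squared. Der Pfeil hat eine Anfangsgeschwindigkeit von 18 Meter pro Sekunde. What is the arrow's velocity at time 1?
We need to integrate our acceleration equation a(t) = 0 1 time. The integral of acceleration is velocity. Using v(0) = 18, we get v(t) = 18. Using v(t) = 18 and substituting t = 1, we find v = 18.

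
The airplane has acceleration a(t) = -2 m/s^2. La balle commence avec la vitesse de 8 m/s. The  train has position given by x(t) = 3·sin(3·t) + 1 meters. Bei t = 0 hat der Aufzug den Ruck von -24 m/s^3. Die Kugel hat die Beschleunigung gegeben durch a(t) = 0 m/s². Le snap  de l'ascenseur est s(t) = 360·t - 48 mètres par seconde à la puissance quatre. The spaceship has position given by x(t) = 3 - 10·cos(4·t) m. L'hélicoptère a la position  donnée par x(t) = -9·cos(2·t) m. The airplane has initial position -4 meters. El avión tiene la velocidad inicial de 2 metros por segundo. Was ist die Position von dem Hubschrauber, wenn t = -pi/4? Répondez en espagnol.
Tenemos la posición x(t) = -9·cos(2·t). Sustituyendo t = -pi/4: x(-pi/4) = 0.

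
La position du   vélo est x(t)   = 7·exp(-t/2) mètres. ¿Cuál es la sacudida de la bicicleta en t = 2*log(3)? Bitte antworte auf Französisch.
Nous devons dériver notre équation de la position x(t) = 7·exp(-t/2) 3 fois. En prenant d/dt de x(t), nous trouvons v(t) = -7·exp(-t/2)/2. En dérivant la vitesse, nous obtenons l'accélération: a(t) = 7·exp(-t/2)/4. En dérivant l'accélération, nous obtenons le jerk: j(t) = -7·exp(-t/2)/8. De l'équation du jerk j(t) = -7·exp(-t/2)/8, nous substituons t = 2*log(3) pour obtenir j = -7/24.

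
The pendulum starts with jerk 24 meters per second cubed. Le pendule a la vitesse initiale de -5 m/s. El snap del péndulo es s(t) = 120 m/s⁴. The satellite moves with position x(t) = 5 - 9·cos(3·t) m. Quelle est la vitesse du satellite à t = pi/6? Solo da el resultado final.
v(pi/6) = 27.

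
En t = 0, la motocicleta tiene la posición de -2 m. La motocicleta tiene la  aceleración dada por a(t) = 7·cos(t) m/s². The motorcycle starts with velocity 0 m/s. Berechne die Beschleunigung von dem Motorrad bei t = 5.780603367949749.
Aus der Gleichung für die Beschleunigung a(t) = 7·cos(t), setzen wir t = 5.780603367949749 ein und erhalten a = 6.13439253349130.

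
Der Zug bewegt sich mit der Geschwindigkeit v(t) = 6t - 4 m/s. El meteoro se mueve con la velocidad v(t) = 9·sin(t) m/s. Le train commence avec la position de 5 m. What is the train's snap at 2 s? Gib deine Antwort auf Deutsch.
Um dies zu lösen, müssen wir 3 Ableitungen unserer Gleichung für die Geschwindigkeit v(t) = 6·t - 4 nehmen. Mit d/dt von v(t) finden wir a(t) = 6. Die Ableitung von der Beschleunigung ergibt den Ruck: j(t) = 0. Durch Ableiten von dem Ruck erhalten wir den Snap: s(t) = 0. Aus der Gleichung für den Snap s(t) = 0, setzen wir t = 2 ein und erhalten s = 0.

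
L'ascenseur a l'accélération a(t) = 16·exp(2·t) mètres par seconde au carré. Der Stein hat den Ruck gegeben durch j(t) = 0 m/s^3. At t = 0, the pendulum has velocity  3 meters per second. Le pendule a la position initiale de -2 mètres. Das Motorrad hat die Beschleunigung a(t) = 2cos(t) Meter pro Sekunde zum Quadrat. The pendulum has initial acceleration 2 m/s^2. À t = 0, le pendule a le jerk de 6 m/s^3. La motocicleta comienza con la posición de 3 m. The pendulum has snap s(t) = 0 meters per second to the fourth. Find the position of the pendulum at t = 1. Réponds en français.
Nous devons trouver la primitive de notre équation du snap s(t) = 0 4 fois. L'intégrale du snap est le jerk. En utilisant j(0) = 6, nous obtenons j(t) = 6. En prenant ∫j(t)dt et en appliquant a(0) = 2, nous trouvons a(t) = 6·t + 2. L'intégrale de l'accélération est la vitesse. En utilisant v(0) = 3, nous obtenons v(t) = 3·t^2 + 2·t + 3. En prenant ∫v(t)dt et en appliquant x(0) = -2, nous trouvons x(t) = t^3 + t^2 + 3·t - 2. De l'équation de la position x(t) = t^3 + t^2 + 3·t - 2, nous substituons t = 1 pour obtenir x = 3.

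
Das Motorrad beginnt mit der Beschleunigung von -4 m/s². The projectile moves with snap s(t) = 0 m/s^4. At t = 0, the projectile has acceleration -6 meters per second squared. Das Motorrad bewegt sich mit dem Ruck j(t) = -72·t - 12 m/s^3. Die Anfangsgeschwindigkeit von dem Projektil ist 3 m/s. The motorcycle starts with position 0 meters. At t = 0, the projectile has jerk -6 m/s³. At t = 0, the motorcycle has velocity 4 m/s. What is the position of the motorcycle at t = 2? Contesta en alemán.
Ausgehend von dem Ruck j(t) = -72·t - 12, nehmen wir 3 Stammfunktionen. Durch Integration von dem Ruck und Verwendung der Anfangsbedingung a(0) = -4, erhalten wir a(t) = -36·t^2 - 12·t - 4. Das Integral von der Beschleunigung ist die Geschwindigkeit. Mit v(0) = 4 erhalten wir v(t) = -12·t^3 - 6·t^2 - 4·t + 4. Die Stammfunktion von der Geschwindigkeit ist die Position. Mit x(0) = 0 erhalten wir x(t) = -3·t^4 - 2·t^3 - 2·t^2 + 4·t. Wir haben die Position x(t) = -3·t^4 - 2·t^3 - 2·t^2 + 4·t. Durch Einsetzen von t = 2: x(2) = -64.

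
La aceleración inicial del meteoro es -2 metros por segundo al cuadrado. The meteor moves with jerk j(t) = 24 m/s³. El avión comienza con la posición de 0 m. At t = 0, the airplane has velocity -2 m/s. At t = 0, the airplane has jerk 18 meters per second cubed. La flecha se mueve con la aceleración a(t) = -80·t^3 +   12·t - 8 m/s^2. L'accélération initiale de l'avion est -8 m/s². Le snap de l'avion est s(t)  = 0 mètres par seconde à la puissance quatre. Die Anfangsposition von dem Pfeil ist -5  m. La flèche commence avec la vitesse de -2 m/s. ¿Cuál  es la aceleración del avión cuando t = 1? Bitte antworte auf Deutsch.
Um dies zu lösen, müssen wir 2 Stammfunktionen unserer Gleichung für den Snap s(t) = 0 finden. Das Integral von dem Snap ist der Ruck. Mit j(0) = 18 erhalten wir j(t) = 18. Durch Integration von dem Ruck und Verwendung der Anfangsbedingung a(0) = -8, erhalten wir a(t) = 18·t - 8. Wir haben die Beschleunigung a(t) = 18·t - 8. Durch Einsetzen von t = 1: a(1) = 10.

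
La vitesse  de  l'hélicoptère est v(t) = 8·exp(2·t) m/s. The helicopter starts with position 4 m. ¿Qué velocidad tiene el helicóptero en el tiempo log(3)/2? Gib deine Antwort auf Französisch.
En utilisant v(t) = 8·exp(2·t) et en substituant t = log(3)/2, nous trouvons v = 24.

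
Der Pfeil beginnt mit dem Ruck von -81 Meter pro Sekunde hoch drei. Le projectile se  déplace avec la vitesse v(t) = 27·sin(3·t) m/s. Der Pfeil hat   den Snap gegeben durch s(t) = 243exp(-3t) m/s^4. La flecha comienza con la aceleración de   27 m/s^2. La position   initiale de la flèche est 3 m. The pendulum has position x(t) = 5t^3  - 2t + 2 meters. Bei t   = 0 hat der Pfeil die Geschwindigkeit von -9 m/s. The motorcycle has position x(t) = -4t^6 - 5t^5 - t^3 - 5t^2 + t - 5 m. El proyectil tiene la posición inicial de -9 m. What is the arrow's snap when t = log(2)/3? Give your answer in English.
From the given snap equation s(t) = 243·exp(-3·t), we substitute t = log(2)/3 to get s = 243/2.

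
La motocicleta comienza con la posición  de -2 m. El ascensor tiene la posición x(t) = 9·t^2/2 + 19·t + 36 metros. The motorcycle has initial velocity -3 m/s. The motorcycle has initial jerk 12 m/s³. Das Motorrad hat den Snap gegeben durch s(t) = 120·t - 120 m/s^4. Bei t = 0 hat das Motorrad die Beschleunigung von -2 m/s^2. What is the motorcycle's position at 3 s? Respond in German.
Wir müssen unsere Gleichung für den Snap s(t) = 120·t - 120 4-mal integrieren. Das Integral von dem Snap, mit j(0) = 12, ergibt den Ruck: j(t) = 60·t^2 - 120·t + 12. Die Stammfunktion von dem Ruck ist die Beschleunigung. Mit a(0) = -2 erhalten wir a(t) = 20·t^3 - 60·t^2 + 12·t - 2. Mit ∫a(t)dt und Anwendung von v(0) = -3, finden wir v(t) = 5·t^4 - 20·t^3 + 6·t^2 - 2·t - 3. Durch Integration von der Geschwindigkeit und Verwendung der Anfangsbedingung x(0) = -2, erhalten wir x(t) = t^5 - 5·t^4 + 2·t^3 - t^2 - 3·t - 2. Mit x(t) = t^5 - 5·t^4 + 2·t^3 - t^2 - 3·t - 2 und Einsetzen von t = 3, finden wir x = -128.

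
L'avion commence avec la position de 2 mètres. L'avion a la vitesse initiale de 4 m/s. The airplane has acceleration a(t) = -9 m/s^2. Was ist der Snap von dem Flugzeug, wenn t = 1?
Um dies zu lösen, müssen wir 2 Ableitungen unserer Gleichung für die Beschleunigung a(t) = -9 nehmen. Durch Ableiten von der Beschleunigung erhalten wir den Ruck: j(t) = 0. Mit d/dt von j(t) finden wir s(t) = 0. Aus der Gleichung für den Snap s(t) = 0, setzen wir t = 1 ein und erhalten s = 0.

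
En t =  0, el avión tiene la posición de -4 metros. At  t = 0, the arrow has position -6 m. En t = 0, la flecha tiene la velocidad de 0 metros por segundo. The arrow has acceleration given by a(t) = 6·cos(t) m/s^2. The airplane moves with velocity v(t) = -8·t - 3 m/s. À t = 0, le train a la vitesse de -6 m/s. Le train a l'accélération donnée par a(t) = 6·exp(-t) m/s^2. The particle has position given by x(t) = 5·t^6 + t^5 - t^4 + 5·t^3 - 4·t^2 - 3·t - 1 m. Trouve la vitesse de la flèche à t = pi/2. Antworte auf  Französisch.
Pour résoudre ceci, nous devons prendre 1 primitive de notre équation de l'accélération a(t) = 6·cos(t). La primitive de l'accélération, avec v(0) = 0, donne la vitesse: v(t) = 6·sin(t). De l'équation de la vitesse v(t) = 6·sin(t), nous substituons t = pi/2 pour obtenir v = 6.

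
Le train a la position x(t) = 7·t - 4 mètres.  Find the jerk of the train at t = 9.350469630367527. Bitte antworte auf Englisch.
Starting from position x(t) = 7·t - 4, we take 3 derivatives. Taking d/dt of x(t), we find v(t) = 7. Taking d/dt of v(t), we find a(t) = 0. The derivative of acceleration gives jerk: j(t) = 0. Using j(t) = 0 and substituting t = 9.350469630367527, we find j = 0.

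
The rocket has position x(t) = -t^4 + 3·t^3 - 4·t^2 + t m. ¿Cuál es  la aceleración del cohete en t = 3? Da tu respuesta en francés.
En partant de la position x(t) = -t^4 + 3·t^3 - 4·t^2 + t, nous prenons 2 dérivées. La dérivée de la position donne la vitesse: v(t) = -4·t^3 + 9·t^2 - 8·t + 1. La dérivée de la vitesse donne l'accélération: a(t) = -12·t^2 + 18·t - 8. De l'équation de l'accélération a(t) = -12·t^2 + 18·t - 8, nous substituons t = 3 pour obtenir a = -62.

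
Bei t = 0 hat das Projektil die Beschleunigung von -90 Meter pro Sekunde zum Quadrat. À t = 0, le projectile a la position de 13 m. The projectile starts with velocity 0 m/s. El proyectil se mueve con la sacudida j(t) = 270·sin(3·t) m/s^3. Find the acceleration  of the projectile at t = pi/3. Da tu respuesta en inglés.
We need to integrate our jerk equation j(t) = 270·sin(3·t) 1 time. Integrating jerk and using the initial condition a(0) = -90, we get a(t) = -90·cos(3·t). Using a(t) = -90·cos(3·t) and substituting t = pi/3, we find a = 90.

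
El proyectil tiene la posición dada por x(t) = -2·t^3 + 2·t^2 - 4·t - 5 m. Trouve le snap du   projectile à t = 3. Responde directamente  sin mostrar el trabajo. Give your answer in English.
The snap at t = 3 is s = 0.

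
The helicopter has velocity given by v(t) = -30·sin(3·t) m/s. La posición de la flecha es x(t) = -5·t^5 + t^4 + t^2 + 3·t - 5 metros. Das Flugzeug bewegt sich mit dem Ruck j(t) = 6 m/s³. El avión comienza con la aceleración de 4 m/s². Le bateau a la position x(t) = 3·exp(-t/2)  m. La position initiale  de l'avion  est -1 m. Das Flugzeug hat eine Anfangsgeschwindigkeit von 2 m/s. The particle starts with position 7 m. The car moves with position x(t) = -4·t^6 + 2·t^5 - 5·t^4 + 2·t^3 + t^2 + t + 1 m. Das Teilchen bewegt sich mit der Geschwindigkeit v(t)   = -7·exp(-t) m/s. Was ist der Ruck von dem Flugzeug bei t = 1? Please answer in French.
De l'équation du jerk j(t) = 6, nous substituons t = 1 pour obtenir j = 6.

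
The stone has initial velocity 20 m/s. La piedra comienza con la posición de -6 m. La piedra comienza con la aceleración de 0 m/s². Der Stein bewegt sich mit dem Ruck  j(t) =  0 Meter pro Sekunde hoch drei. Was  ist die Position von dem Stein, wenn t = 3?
Wir müssen unsere Gleichung für den Ruck j(t) = 0 3-mal integrieren. Das Integral von dem Ruck ist die Beschleunigung. Mit a(0) = 0 erhalten wir a(t) = 0. Die Stammfunktion von der Beschleunigung ist die Geschwindigkeit. Mit v(0) = 20 erhalten wir v(t) = 20. Das Integral von der Geschwindigkeit ist die Position. Mit x(0) = -6 erhalten wir x(t) = 20·t - 6. Aus der Gleichung für die Position x(t) = 20·t - 6, setzen wir t = 3 ein und erhalten x = 54.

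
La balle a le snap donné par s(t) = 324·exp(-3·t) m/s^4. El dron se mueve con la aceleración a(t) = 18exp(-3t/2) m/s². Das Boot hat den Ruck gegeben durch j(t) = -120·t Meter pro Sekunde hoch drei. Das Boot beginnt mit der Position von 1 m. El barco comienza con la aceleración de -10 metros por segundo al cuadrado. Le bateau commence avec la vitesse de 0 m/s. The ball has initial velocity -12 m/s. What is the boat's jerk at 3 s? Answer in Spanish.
De la ecuación de la sacudida j(t) = -120·t, sustituimos t = 3 para obtener j = -360.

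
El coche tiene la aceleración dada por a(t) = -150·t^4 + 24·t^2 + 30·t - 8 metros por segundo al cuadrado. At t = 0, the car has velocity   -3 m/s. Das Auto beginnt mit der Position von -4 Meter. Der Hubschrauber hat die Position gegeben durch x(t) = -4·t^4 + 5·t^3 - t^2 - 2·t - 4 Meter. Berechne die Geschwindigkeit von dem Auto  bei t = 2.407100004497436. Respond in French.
Nous devons intégrer notre équation de l'accélération a(t) = -150·t^4 + 24·t^2 + 30·t - 8 1 fois. L'intégrale de l'accélération est la vitesse. En utilisant v(0) = -3, nous obtenons v(t) = -30·t^5 + 8·t^3 + 15·t^2 - 8·t - 3. Nous avons la vitesse v(t) = -30·t^5 + 8·t^3 + 15·t^2 - 8·t - 3. En substituant t = 2.407100004497436: v(2.407100004497436) = -2248.09947884223.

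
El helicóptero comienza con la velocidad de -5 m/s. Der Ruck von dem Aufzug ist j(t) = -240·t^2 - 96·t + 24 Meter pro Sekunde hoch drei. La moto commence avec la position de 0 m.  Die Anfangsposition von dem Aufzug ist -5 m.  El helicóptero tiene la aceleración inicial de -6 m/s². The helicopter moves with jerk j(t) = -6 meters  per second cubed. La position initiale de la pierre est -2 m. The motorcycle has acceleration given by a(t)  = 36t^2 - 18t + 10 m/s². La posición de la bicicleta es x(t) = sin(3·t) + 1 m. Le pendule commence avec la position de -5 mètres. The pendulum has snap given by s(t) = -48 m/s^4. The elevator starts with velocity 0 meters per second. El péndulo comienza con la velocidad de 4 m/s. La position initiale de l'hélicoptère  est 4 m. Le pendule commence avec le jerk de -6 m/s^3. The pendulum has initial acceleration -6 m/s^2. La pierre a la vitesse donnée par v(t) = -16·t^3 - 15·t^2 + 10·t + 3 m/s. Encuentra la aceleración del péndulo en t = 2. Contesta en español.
Partiendo del snap s(t) = -48, tomamos 2 antiderivadas. La integral del snap es la sacudida. Usando j(0) = -6, obtenemos j(t) = -48·t - 6. Integrando la sacudida y usando la condición inicial a(0) = -6, obtenemos a(t) = -24·t^2 - 6·t - 6. Usando a(t) = -24·t^2 - 6·t - 6 y sustituyendo t = 2, encontramos a = -114.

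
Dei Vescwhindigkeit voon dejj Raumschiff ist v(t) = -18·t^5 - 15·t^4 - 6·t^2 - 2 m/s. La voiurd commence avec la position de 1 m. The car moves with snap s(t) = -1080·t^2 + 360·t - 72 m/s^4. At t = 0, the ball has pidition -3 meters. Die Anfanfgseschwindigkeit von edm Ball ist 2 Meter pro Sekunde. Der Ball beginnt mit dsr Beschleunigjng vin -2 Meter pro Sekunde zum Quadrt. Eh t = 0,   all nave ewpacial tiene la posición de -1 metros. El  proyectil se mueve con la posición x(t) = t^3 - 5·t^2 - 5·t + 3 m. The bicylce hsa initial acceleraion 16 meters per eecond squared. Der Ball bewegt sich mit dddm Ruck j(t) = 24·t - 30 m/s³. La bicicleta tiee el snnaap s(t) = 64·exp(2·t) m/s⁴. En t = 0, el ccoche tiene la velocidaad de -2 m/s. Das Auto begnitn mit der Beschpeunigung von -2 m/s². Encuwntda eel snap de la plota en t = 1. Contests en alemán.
Ausgehend von dem Ruck j(t) = 24·t - 30, nehmen wir 1 Ableitung. Mit d/dt von j(t) finden wir s(t) = 24. Mit s(t) = 24 und Einsetzen von t = 1, finden wir s = 24.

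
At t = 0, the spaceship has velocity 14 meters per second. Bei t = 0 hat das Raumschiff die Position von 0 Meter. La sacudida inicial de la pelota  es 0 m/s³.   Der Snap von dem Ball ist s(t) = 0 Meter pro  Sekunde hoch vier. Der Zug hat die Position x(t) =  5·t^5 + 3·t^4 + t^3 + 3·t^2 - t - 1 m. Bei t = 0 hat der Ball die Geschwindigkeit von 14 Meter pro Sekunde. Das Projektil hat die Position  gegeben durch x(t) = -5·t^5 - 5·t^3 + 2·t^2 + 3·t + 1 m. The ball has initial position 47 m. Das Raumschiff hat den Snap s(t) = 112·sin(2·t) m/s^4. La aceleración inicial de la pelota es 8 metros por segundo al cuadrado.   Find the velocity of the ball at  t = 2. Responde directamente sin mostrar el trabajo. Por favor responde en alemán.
Bei t = 2, v = 30.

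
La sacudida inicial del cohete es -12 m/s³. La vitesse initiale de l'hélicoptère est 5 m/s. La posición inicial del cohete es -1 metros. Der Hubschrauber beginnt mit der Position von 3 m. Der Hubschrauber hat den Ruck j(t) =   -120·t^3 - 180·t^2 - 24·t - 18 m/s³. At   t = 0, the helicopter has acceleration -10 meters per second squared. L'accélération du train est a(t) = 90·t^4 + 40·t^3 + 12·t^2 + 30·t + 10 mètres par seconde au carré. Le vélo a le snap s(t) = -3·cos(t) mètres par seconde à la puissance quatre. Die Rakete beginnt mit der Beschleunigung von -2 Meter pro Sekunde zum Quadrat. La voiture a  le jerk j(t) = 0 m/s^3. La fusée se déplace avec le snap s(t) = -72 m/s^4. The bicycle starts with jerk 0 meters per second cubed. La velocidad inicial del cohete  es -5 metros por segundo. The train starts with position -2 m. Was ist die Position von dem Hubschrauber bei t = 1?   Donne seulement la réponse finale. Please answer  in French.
La position à t = 1 est x = -5.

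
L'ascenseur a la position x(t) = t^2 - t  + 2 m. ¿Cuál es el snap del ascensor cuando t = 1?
Para resolver esto, necesitamos tomar 4 derivadas de nuestra ecuación de la posición x(t) = t^2 - t + 2. Derivando la posición, obtenemos la velocidad: v(t) = 2·t - 1. Derivando la velocidad, obtenemos la aceleración: a(t) = 2. Tomando d/dt de a(t), encontramos j(t) = 0. Derivando la sacudida, obtenemos el snap: s(t) = 0. Tenemos el snap s(t) = 0. Sustituyendo t = 1: s(1) = 0.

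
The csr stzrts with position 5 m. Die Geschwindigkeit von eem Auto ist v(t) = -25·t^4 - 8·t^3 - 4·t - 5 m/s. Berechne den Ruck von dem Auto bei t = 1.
Um dies zu lösen, müssen wir 2 Ableitungen unserer Gleichung für die Geschwindigkeit v(t) = -25·t^4 - 8·t^3 - 4·t - 5 nehmen. Durch Ableiten von der Geschwindigkeit erhalten wir die Beschleunigung: a(t) = -100·t^3 - 24·t^2 - 4. Mit d/dt von a(t) finden wir j(t) = -300·t^2 - 48·t. Wir haben den Ruck j(t) = -300·t^2 - 48·t. Durch Einsetzen von t = 1: j(1) = -348.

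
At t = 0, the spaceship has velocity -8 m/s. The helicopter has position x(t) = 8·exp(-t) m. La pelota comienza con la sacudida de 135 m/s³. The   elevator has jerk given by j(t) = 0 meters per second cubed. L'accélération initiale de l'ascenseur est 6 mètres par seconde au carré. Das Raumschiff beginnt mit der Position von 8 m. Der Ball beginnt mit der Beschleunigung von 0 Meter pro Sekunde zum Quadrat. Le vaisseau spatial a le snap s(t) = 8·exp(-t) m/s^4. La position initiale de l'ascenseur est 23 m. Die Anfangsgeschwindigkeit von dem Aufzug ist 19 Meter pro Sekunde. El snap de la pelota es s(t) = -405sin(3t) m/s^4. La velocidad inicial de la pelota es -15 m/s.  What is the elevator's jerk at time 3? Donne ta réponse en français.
En utilisant j(t) = 0 et en substituant t = 3, nous trouvons j = 0.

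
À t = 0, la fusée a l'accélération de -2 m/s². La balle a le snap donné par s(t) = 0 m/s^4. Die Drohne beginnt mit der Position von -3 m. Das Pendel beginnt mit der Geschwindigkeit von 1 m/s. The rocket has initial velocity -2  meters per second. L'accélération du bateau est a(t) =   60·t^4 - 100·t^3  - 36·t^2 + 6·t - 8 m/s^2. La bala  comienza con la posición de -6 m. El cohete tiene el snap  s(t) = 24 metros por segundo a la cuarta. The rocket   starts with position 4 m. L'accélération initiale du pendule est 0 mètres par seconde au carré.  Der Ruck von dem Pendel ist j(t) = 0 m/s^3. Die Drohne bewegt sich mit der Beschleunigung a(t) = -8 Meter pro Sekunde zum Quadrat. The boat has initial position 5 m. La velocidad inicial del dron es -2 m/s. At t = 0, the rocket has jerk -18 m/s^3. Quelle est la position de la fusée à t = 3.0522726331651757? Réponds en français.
En partant du snap s(t) = 24, nous prenons 4 intégrales. La primitive du snap, avec j(0) = -18, donne le jerk: j(t) = 24·t - 18. En prenant ∫j(t)dt et en appliquant a(0) = -2, nous trouvons a(t) = 12·t^2 - 18·t - 2. En prenant ∫a(t)dt et en appliquant v(0) = -2, nous trouvons v(t) = 4·t^3 - 9·t^2 - 2·t - 2. En prenant ∫v(t)dt et en appliquant x(0) = 4, nous trouvons x(t) = t^4 - 3·t^3 - t^2 - 2·t + 4. En utilisant x(t) = t^4 - 3·t^3 - t^2 - 2·t + 4 et en substituant t = 3.0522726331651757, nous trouvons x = -9.93448389012717.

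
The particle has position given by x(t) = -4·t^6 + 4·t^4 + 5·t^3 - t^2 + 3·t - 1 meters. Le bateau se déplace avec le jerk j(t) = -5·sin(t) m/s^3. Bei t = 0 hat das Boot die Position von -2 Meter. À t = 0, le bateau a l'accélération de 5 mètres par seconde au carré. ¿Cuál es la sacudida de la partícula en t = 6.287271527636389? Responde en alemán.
Ausgehend von der Position x(t) = -4·t^6 + 4·t^4 + 5·t^3 - t^2 + 3·t - 1, nehmen wir 3 Ableitungen. Die Ableitung von der Position ergibt die Geschwindigkeit: v(t) = -24·t^5 + 16·t^3 + 15·t^2 - 2·t + 3. Durch Ableiten von der Geschwindigkeit erhalten wir die Beschleunigung: a(t) = -120·t^4 + 48·t^2 + 30·t - 2. Die Ableitung von der Beschleunigung ergibt den Ruck: j(t) = -480·t^3 + 96·t + 30. Aus der Gleichung für den Ruck j(t) = -480·t^3 + 96·t + 30, setzen wir t = 6.287271527636389 ein und erhalten j = -118662.972716501.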